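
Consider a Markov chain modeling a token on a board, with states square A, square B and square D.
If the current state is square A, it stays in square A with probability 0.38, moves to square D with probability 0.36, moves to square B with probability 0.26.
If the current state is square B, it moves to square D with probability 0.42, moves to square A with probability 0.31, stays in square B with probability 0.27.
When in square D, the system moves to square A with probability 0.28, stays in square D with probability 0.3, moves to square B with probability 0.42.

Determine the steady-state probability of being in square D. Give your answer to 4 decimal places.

Let the stationary distribution be π with π = πP and π_1 + π_2 + π_3 = 1.
π_1 = 0.38·π_1 + 0.31·π_2 + 0.28·π_3
π_2 = 0.26·π_1 + 0.27·π_2 + 0.42·π_3
Solving with the normalization constraint gives π = (0.3218, 0.3204, 0.3578).
So the stationary probability of square D is 0.3578.

0.3578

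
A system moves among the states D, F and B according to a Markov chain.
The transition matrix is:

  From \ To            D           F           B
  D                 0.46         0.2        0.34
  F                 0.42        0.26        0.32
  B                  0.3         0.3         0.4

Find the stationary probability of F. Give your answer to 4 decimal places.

0.2507

Let the stationary distribution be π with π = πP and π_1 + π_2 + π_3 = 1.
π_1 = 0.46·π_1 + 0.42·π_2 + 0.3·π_3
π_2 = 0.2·π_1 + 0.26·π_2 + 0.3·π_3
Solving with the normalization constraint gives π = (0.3930, 0.2507, 0.3564).
So the stationary probability of F is 0.2507.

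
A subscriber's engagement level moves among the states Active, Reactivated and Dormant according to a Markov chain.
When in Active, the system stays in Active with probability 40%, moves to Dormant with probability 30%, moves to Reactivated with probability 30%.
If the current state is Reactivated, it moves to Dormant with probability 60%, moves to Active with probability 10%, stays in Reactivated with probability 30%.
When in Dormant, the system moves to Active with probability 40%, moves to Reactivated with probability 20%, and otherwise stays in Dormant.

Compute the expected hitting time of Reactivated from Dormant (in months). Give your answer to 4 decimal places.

4.1667

Let t(s) be the expected number of months to first reach Reactivated from state s, with t(Reactivated) = 0. Conditioning on the first month:
t(Active) = 1 + 0.4·t(Active) + 0.3·t(Dormant)
t(Dormant) = 1 + 0.4·t(Active) + 0.4·t(Dormant)
Solving: t(Active) = 3.7500, t(Dormant) = 4.1667.
Expected months from Dormant to Reactivated: 4.1667.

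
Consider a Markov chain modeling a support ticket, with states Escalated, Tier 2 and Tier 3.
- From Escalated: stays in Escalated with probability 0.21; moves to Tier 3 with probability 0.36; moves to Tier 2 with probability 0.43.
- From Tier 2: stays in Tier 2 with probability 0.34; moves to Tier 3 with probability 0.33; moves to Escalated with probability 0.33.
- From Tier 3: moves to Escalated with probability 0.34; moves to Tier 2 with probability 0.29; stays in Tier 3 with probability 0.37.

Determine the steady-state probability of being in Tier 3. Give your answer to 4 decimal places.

0.3531

Let the stationary distribution be π with π = πP and π_1 + π_2 + π_3 = 1.
π_1 = 0.21·π_1 + 0.33·π_2 + 0.34·π_3
π_2 = 0.43·π_1 + 0.34·π_2 + 0.29·π_3
Solving with the normalization constraint gives π = (0.2978, 0.3491, 0.3531).
So the stationary probability of Tier 3 is 0.3531.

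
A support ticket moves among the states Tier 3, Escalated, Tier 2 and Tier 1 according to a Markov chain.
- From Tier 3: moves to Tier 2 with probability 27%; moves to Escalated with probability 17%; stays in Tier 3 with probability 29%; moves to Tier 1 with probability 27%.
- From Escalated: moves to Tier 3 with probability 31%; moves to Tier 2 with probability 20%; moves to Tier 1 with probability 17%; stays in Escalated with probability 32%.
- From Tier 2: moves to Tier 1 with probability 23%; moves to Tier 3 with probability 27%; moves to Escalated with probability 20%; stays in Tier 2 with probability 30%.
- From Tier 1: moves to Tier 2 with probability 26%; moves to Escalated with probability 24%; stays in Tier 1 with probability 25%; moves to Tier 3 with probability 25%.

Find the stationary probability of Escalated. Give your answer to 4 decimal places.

Let the stationary distribution be π with π = πP and π_1 + π_2 + π_3 + π_4 = 1.
π_1 = 0.29·π_1 + 0.31·π_2 + 0.27·π_3 + 0.25·π_4
π_2 = 0.17·π_1 + 0.32·π_2 + 0.2·π_3 + 0.24·π_4
π_3 = 0.27·π_1 + 0.2·π_2 + 0.3·π_3 + 0.26·π_4
Solving with the normalization constraint gives π = (0.2801, 0.2283, 0.2595, 0.2322).
So the stationary probability of Escalated is 0.2283.

0.2283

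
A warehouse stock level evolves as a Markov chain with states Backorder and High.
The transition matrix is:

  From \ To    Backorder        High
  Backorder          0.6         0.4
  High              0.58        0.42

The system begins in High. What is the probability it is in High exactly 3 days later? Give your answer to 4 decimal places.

0.4082

Propagate the distribution vector 3 days from High.
After 0 days: (0.0000, 1.0000)
After 1 day: (0.5800, 0.4200)
After 2 days: (0.5916, 0.4084)
After 3 days: (0.5918, 0.4082)
P(in High after 3 days) = 0.4082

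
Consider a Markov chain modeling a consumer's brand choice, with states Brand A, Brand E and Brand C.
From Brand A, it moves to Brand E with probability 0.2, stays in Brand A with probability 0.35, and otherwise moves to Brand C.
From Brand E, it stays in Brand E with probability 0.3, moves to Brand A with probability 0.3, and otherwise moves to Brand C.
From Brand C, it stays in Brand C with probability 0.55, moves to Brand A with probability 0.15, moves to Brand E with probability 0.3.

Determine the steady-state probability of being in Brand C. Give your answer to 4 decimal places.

0.4847

Let the stationary distribution be π with π = πP and π_1 + π_2 + π_3 = 1.
π_1 = 0.35·π_1 + 0.3·π_2 + 0.15·π_3
π_2 = 0.2·π_1 + 0.3·π_2 + 0.3·π_3
Solving with the normalization constraint gives π = (0.2393, 0.2761, 0.4847).
So the stationary probability of Brand C is 0.4847.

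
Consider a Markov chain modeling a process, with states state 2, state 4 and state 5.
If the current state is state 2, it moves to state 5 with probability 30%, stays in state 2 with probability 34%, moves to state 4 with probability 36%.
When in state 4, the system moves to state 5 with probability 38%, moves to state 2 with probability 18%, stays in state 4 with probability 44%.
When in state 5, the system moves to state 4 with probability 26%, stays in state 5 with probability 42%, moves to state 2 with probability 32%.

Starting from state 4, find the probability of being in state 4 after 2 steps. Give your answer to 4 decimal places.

Sum over the intermediate state after 1 step:
P = P(state 4→state 2)·P(state 2→state 4) + P(state 4→state 4)·P(state 4→state 4) + P(state 4→state 5)·P(state 5→state 4)
  = 0.18×0.36 + 0.44×0.44 + 0.38×0.26
  = 0.0648 + 0.1936 + 0.0988 = 0.3572

0.3572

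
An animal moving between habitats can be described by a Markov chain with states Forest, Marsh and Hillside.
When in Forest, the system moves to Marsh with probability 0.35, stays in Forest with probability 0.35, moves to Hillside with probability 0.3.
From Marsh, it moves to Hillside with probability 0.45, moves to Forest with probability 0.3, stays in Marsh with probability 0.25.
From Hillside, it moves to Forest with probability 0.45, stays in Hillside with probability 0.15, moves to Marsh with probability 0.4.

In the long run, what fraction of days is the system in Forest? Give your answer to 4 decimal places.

Let the stationary distribution be π with π = πP and π_1 + π_2 + π_3 = 1.
π_1 = 0.35·π_1 + 0.3·π_2 + 0.45·π_3
π_2 = 0.35·π_1 + 0.25·π_2 + 0.4·π_3
Solving with the normalization constraint gives π = (0.3638, 0.3320, 0.3042).
So the stationary probability of Forest is 0.3638.

0.3638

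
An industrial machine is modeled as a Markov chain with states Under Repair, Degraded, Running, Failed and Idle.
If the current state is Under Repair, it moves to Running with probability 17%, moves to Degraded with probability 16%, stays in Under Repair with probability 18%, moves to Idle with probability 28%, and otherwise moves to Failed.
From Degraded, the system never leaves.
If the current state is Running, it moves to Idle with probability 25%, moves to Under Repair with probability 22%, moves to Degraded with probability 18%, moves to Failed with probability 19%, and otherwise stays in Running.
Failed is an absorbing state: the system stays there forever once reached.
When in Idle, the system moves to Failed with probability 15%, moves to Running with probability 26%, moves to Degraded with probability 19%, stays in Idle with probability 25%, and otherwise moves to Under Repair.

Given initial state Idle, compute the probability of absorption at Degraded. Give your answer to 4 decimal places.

Let h(s) be the probability of absorption at Degraded starting from transient state s. Then h(Degraded) = 1 and h(Failed) = 0. By first-step analysis:
h(Under Repair) = 0.18·h(Under Repair) + 0.16·1 + 0.17·h(Running) + 0.21·0 + 0.28·h(Idle)
h(Running) = 0.22·h(Under Repair) + 0.18·1 + 0.16·h(Running) + 0.19·0 + 0.25·h(Idle)
h(Idle) = 0.15·h(Under Repair) + 0.19·1 + 0.26·h(Running) + 0.15·0 + 0.25·h(Idle)
Solving: h(Under Repair) = 0.4746, h(Running) = 0.4931, h(Idle) = 0.5192.
Starting from Idle, the probability is 0.5192.

0.5192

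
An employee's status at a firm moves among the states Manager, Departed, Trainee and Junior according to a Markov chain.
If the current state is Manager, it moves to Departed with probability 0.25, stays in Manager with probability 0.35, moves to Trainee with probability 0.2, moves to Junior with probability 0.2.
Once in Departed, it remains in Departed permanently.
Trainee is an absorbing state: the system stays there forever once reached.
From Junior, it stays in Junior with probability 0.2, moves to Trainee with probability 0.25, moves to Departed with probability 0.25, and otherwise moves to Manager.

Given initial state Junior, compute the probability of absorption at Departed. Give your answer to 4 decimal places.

0.5163

Let h(s) be the probability of absorption at Departed starting from transient state s. Then h(Departed) = 1 and h(Trainee) = 0. By first-step analysis:
h(Manager) = 0.35·h(Manager) + 0.25·1 + 0.2·0 + 0.2·h(Junior)
h(Junior) = 0.3·h(Manager) + 0.25·1 + 0.25·0 + 0.2·h(Junior)
Solving: h(Manager) = 0.5435, h(Junior) = 0.5163.
Starting from Junior, the probability is 0.5163.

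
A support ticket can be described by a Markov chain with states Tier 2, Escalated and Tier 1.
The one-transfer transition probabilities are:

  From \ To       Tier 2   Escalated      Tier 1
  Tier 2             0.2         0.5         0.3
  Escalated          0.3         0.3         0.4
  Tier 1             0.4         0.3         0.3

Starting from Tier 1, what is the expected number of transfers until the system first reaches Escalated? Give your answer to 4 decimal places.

Let t(s) be the expected number of transfers to first reach Escalated from state s, with t(Escalated) = 0. Conditioning on the first transfer:
t(Tier 2) = 1 + 0.2·t(Tier 2) + 0.3·t(Tier 1)
t(Tier 1) = 1 + 0.4·t(Tier 2) + 0.3·t(Tier 1)
Solving: t(Tier 2) = 2.2727, t(Tier 1) = 2.7273.
Expected transfers from Tier 1 to Escalated: 2.7273.

2.7273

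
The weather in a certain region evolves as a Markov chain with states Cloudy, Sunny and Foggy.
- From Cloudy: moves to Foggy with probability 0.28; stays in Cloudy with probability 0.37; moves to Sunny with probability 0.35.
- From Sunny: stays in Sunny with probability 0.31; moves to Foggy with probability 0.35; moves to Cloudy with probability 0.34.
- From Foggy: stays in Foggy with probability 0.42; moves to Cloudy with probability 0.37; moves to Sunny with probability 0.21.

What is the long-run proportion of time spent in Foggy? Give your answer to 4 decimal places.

Let the stationary distribution be π with π = πP and π_1 + π_2 + π_3 = 1.
π_1 = 0.37·π_1 + 0.34·π_2 + 0.37·π_3
π_2 = 0.35·π_1 + 0.31·π_2 + 0.21·π_3
Solving with the normalization constraint gives π = (0.3613, 0.2895, 0.3491).
So the stationary probability of Foggy is 0.3491.

0.3491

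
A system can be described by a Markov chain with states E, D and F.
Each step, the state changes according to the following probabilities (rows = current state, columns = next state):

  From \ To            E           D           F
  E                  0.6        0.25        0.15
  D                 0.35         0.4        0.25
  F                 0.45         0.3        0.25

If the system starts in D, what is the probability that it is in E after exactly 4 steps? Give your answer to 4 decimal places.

0.4922

Propagate the distribution vector 4 steps from D.
After 0 steps: (0.0000, 1.0000, 0.0000)
After 1 step: (0.3500, 0.4000, 0.2500)
After 2 steps: (0.4625, 0.3225, 0.2150)
After 3 steps: (0.4871, 0.3091, 0.2038)
After 4 steps: (0.4922, 0.3066, 0.2013)
P(in E after 4 steps) = 0.4922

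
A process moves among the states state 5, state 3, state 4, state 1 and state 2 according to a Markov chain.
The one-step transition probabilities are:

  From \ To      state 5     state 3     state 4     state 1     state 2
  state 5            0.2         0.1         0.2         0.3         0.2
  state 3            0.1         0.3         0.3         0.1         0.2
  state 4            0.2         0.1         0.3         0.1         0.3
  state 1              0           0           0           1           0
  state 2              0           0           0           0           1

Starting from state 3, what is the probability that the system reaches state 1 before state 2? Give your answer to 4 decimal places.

Let h(s) be the probability of absorption at state 1 starting from transient state s. Then h(state 1) = 1 and h(state 2) = 0. By first-step analysis:
h(state 5) = 0.2·h(state 5) + 0.1·h(state 3) + 0.2·h(state 4) + 0.3·1 + 0.2·0
h(state 3) = 0.1·h(state 5) + 0.3·h(state 3) + 0.3·h(state 4) + 0.1·1 + 0.2·0
h(state 4) = 0.2·h(state 5) + 0.1·h(state 3) + 0.3·h(state 4) + 0.1·1 + 0.3·0
Solving: h(state 5) = 0.5046, h(state 3) = 0.3600, h(state 4) = 0.3385.
Starting from state 3, the probability is 0.3600.

0.3600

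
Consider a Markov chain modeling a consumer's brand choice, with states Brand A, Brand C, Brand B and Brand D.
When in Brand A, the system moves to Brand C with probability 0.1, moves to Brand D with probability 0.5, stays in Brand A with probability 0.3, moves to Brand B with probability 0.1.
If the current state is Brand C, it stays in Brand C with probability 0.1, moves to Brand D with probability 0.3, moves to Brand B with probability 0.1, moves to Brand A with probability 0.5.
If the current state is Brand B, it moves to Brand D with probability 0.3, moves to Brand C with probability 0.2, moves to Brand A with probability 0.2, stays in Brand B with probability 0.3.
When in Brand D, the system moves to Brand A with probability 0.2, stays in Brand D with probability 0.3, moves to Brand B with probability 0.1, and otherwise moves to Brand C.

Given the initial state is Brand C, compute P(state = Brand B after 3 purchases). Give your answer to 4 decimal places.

0.1240

Propagate the distribution vector 3 purchases from Brand C.
After 0 purchases: (0.0000, 1.0000, 0.0000, 0.0000)
After 1 purchase: (0.5000, 0.1000, 0.1000, 0.3000)
After 2 purchases: (0.2800, 0.2000, 0.1200, 0.4000)
After 3 purchases: (0.2880, 0.2320, 0.1240, 0.3560)
P(in Brand B after 3 purchases) = 0.1240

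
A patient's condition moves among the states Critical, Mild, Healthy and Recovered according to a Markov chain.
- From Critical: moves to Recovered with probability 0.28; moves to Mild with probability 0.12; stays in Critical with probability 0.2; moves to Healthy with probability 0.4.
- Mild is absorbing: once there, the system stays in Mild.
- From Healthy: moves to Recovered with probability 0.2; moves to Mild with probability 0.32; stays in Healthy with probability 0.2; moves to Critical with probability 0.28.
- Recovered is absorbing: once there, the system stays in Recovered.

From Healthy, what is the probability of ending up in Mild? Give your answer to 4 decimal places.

Let h(s) be the probability of absorption at Mild starting from transient state s. Then h(Mild) = 1 and h(Recovered) = 0. By first-step analysis:
h(Critical) = 0.2·h(Critical) + 0.12·1 + 0.4·h(Healthy) + 0.28·0
h(Healthy) = 0.28·h(Critical) + 0.32·1 + 0.2·h(Healthy) + 0.2·0
Solving: h(Critical) = 0.4242, h(Healthy) = 0.5485.
Starting from Healthy, the probability is 0.5485.

0.5485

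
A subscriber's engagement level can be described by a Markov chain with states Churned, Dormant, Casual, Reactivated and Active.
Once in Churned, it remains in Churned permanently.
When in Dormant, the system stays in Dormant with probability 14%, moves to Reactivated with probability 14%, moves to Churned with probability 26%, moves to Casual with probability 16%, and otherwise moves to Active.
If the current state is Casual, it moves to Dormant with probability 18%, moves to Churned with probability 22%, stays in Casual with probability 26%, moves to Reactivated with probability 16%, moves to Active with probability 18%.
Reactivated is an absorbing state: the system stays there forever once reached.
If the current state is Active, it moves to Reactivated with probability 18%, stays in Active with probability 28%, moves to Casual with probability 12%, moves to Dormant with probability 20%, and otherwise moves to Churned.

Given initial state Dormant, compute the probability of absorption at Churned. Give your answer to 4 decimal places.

0.6110

Let h(s) be the probability of absorption at Churned starting from transient state s. Then h(Churned) = 1 and h(Reactivated) = 0. By first-step analysis:
h(Dormant) = 0.26·1 + 0.14·h(Dormant) + 0.16·h(Casual) + 0.14·0 + 0.3·h(Active)
h(Casual) = 0.22·1 + 0.18·h(Dormant) + 0.26·h(Casual) + 0.16·0 + 0.18·h(Active)
h(Active) = 0.22·1 + 0.2·h(Dormant) + 0.12·h(Casual) + 0.18·0 + 0.28·h(Active)
Solving: h(Dormant) = 0.6110, h(Casual) = 0.5853, h(Active) = 0.5728.
Starting from Dormant, the probability is 0.6110.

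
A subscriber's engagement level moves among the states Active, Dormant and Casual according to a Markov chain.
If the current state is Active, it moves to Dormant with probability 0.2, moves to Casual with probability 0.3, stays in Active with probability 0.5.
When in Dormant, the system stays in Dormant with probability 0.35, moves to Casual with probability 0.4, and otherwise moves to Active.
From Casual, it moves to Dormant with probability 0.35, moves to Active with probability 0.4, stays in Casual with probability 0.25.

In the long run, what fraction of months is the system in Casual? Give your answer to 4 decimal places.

0.3134

Let the stationary distribution be π with π = πP and π_1 + π_2 + π_3 = 1.
π_1 = 0.5·π_1 + 0.25·π_2 + 0.4·π_3
π_2 = 0.2·π_1 + 0.35·π_2 + 0.35·π_3
Solving with the normalization constraint gives π = (0.3960, 0.2906, 0.3134).
So the stationary probability of Casual is 0.3134.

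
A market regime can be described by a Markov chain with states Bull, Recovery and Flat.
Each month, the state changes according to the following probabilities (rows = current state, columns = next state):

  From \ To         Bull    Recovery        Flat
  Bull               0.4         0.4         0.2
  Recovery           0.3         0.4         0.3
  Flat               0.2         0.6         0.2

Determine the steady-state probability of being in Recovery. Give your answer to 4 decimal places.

Let the stationary distribution be π with π = πP and π_1 + π_2 + π_3 = 1.
π_1 = 0.4·π_1 + 0.3·π_2 + 0.2·π_3
π_2 = 0.4·π_1 + 0.4·π_2 + 0.6·π_3
Solving with the normalization constraint gives π = (0.3061, 0.4490, 0.2449).
So the stationary probability of Recovery is 0.4490.

0.4490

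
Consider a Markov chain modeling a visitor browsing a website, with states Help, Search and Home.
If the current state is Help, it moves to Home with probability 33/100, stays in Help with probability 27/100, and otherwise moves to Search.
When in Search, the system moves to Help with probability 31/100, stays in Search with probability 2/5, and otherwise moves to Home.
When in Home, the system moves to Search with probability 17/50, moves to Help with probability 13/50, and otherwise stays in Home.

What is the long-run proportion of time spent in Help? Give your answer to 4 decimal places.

0.2818

Let the stationary distribution be π with π = πP and π_1 + π_2 + π_3 = 1.
π_1 = 0.27·π_1 + 0.31·π_2 + 0.26·π_3
π_2 = 0.4·π_1 + 0.4·π_2 + 0.34·π_3
Solving with the normalization constraint gives π = (0.2818, 0.3797, 0.3385).
So the stationary probability of Help is 0.2818.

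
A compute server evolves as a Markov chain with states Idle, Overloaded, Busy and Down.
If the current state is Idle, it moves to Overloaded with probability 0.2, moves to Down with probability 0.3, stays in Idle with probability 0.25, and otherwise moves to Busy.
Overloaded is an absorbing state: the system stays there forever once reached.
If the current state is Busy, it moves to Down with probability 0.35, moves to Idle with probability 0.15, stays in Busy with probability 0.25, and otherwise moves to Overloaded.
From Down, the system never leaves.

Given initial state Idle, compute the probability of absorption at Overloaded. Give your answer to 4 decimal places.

Let h(s) be the probability of absorption at Overloaded starting from transient state s. Then h(Overloaded) = 1 and h(Down) = 0. By first-step analysis:
h(Idle) = 0.25·h(Idle) + 0.2·1 + 0.25·h(Busy) + 0.3·0
h(Busy) = 0.15·h(Idle) + 0.25·1 + 0.25·h(Busy) + 0.35·0
Solving: h(Idle) = 0.4048, h(Busy) = 0.4143.
Starting from Idle, the probability is 0.4048.

0.4048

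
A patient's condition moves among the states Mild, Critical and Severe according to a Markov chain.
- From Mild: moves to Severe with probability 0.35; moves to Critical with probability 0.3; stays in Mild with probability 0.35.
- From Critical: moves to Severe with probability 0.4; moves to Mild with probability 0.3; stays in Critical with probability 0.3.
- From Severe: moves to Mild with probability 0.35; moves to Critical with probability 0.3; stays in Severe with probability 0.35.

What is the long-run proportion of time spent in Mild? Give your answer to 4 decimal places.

Let the stationary distribution be π with π = πP and π_1 + π_2 + π_3 = 1.
π_1 = 0.35·π_1 + 0.3·π_2 + 0.35·π_3
π_2 = 0.3·π_1 + 0.3·π_2 + 0.3·π_3
Solving with the normalization constraint gives π = (0.3350, 0.3000, 0.3650).
So the stationary probability of Mild is 0.3350.

0.3350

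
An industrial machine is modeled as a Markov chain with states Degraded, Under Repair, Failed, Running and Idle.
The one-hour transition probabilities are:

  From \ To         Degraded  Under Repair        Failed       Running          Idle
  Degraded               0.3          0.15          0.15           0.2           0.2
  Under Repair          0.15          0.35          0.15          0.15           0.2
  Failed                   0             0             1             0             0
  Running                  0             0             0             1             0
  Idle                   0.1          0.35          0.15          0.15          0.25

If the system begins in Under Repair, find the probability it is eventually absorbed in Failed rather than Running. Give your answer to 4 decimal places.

0.4867

Let h(s) be the probability of absorption at Failed starting from transient state s. Then h(Failed) = 1 and h(Running) = 0. By first-step analysis:
h(Degraded) = 0.3·h(Degraded) + 0.15·h(Under Repair) + 0.15·1 + 0.2·0 + 0.2·h(Idle)
h(Under Repair) = 0.15·h(Degraded) + 0.35·h(Under Repair) + 0.15·1 + 0.15·0 + 0.2·h(Idle)
h(Idle) = 0.1·h(Degraded) + 0.35·h(Under Repair) + 0.15·1 + 0.15·0 + 0.25·h(Idle)
Solving: h(Degraded) = 0.4581, h(Under Repair) = 0.4867, h(Idle) = 0.4882.
Starting from Under Repair, the probability is 0.4867.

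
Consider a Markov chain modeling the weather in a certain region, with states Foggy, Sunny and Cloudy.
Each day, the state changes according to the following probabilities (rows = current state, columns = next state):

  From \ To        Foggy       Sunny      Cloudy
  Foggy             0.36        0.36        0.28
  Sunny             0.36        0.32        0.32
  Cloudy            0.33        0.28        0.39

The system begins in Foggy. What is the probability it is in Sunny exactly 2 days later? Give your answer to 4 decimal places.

Sum over the intermediate state after 1 day:
P = P(Foggy→Foggy)·P(Foggy→Sunny) + P(Foggy→Sunny)·P(Sunny→Sunny) + P(Foggy→Cloudy)·P(Cloudy→Sunny)
  = 0.36×0.36 + 0.36×0.32 + 0.28×0.28
  = 0.1296 + 0.1152 + 0.0784 = 0.3232

0.3232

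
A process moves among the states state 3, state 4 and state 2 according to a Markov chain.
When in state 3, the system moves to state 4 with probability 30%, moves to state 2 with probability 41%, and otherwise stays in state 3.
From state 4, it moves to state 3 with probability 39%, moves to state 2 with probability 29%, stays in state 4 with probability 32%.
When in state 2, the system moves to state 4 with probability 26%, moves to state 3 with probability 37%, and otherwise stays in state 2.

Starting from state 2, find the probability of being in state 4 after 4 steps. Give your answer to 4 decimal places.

0.2914

Propagate the distribution vector 4 steps from state 2.
After 0 steps: (0.0000, 0.0000, 1.0000)
After 1 step: (0.3700, 0.2600, 0.3700)
After 2 steps: (0.3456, 0.2904, 0.3640)
After 3 steps: (0.3482, 0.2912, 0.3606)
After 4 steps: (0.3480, 0.2914, 0.3606)
P(in state 4 after 4 steps) = 0.2914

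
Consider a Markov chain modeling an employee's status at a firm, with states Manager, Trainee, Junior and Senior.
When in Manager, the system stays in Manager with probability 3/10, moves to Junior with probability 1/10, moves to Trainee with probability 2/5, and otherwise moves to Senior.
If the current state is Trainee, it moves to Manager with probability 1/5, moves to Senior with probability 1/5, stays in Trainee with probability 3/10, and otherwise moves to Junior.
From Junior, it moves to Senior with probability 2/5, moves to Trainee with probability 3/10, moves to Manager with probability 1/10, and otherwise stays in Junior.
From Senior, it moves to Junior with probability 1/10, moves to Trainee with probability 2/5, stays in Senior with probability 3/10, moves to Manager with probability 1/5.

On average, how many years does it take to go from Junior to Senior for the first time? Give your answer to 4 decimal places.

Let t(s) be the expected number of years to first reach Senior from state s, with t(Senior) = 0. Conditioning on the first year:
t(Manager) = 1 + 0.3·t(Manager) + 0.4·t(Trainee) + 0.1·t(Junior)
t(Trainee) = 1 + 0.2·t(Manager) + 0.3·t(Trainee) + 0.3·t(Junior)
t(Junior) = 1 + 0.1·t(Manager) + 0.3·t(Trainee) + 0.2·t(Junior)
Solving: t(Manager) = 4.2083, t(Trainee) = 4.0417, t(Junior) = 3.2917.
Expected years from Junior to Senior: 3.2917.

3.2917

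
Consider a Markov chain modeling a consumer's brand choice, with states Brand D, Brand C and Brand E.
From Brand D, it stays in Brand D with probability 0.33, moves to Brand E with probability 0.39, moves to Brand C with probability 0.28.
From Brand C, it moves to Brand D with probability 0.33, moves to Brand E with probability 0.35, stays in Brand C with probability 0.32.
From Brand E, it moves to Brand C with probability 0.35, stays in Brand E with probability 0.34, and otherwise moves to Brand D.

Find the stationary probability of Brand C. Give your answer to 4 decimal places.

Let the stationary distribution be π with π = πP and π_1 + π_2 + π_3 = 1.
π_1 = 0.33·π_1 + 0.33·π_2 + 0.31·π_3
π_2 = 0.28·π_1 + 0.32·π_2 + 0.35·π_3
Solving with the normalization constraint gives π = (0.3228, 0.3179, 0.3593).
So the stationary probability of Brand C is 0.3179.

0.3179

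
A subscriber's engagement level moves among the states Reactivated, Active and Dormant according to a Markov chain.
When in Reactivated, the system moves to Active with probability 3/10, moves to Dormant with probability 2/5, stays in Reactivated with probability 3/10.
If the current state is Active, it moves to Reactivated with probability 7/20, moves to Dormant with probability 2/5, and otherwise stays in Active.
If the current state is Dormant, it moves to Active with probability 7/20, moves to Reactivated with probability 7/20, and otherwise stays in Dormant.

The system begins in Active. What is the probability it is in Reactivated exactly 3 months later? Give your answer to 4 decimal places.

Propagate the distribution vector 3 months from Active.
After 0 months: (0.0000, 1.0000, 0.0000)
After 1 month: (0.3500, 0.2500, 0.4000)
After 2 months: (0.3325, 0.3075, 0.3600)
After 3 months: (0.3334, 0.3026, 0.3640)
P(in Reactivated after 3 months) = 0.3334

0.3334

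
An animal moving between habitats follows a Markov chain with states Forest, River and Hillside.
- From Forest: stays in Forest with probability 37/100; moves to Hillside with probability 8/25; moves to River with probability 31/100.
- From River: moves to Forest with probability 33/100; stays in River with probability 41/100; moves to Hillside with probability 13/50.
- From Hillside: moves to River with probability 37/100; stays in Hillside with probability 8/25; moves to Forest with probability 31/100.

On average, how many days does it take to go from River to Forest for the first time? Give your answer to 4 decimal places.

Let t(s) be the expected number of days to first reach Forest from state s, with t(Forest) = 0. Conditioning on the first day:
t(River) = 1 + 0.41·t(River) + 0.26·t(Hillside)
t(Hillside) = 1 + 0.37·t(River) + 0.32·t(Hillside)
Solving: t(River) = 3.0820, t(Hillside) = 3.1475.
Expected days from River to Forest: 3.0820.

3.0820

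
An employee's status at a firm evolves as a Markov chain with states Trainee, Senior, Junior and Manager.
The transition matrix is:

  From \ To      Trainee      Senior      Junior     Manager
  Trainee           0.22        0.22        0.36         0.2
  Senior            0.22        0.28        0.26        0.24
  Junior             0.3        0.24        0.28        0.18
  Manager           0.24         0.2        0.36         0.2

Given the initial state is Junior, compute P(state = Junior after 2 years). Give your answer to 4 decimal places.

0.3136

Propagate the distribution vector 2 years from Junior.
After 0 years: (0.0000, 0.0000, 1.0000, 0.0000)
After 1 year: (0.3000, 0.2400, 0.2800, 0.1800)
After 2 years: (0.2460, 0.2364, 0.3136, 0.2040)
P(in Junior after 2 years) = 0.3136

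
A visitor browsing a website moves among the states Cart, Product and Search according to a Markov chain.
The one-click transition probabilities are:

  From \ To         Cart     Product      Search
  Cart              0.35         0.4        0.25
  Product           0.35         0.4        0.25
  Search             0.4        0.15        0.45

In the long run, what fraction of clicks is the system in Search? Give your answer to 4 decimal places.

Let the stationary distribution be π with π = πP and π_1 + π_2 + π_3 = 1.
π_1 = 0.35·π_1 + 0.35·π_2 + 0.4·π_3
π_2 = 0.4·π_1 + 0.4·π_2 + 0.15·π_3
Solving with the normalization constraint gives π = (0.3656, 0.3219, 0.3125).
So the stationary probability of Search is 0.3125.

0.3125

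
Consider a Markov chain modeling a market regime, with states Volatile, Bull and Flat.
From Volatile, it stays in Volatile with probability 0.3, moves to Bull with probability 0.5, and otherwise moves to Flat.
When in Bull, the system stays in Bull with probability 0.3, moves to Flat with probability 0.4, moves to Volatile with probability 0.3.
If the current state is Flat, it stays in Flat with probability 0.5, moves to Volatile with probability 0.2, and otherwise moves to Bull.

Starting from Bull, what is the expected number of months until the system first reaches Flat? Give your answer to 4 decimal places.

2.9412

Let t(s) be the expected number of months to first reach Flat from state s, with t(Flat) = 0. Conditioning on the first month:
t(Volatile) = 1 + 0.3·t(Volatile) + 0.5·t(Bull)
t(Bull) = 1 + 0.3·t(Volatile) + 0.3·t(Bull)
Solving: t(Volatile) = 3.5294, t(Bull) = 2.9412.
Expected months from Bull to Flat: 2.9412.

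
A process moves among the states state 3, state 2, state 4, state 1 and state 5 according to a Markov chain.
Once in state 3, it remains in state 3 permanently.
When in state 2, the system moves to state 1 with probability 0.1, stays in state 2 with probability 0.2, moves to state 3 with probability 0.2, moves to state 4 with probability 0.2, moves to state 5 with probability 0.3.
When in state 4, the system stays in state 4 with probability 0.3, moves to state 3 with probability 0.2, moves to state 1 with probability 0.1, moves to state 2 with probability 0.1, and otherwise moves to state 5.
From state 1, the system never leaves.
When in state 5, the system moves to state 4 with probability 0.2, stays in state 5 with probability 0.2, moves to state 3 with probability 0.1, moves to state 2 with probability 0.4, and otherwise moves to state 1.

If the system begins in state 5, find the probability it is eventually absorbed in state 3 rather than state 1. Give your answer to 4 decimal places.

Let h(s) be the probability of absorption at state 3 starting from transient state s. Then h(state 3) = 1 and h(state 1) = 0. By first-step analysis:
h(state 2) = 0.2·1 + 0.2·h(state 2) + 0.2·h(state 4) + 0.1·0 + 0.3·h(state 5)
h(state 4) = 0.2·1 + 0.1·h(state 2) + 0.3·h(state 4) + 0.1·0 + 0.3·h(state 5)
h(state 5) = 0.1·1 + 0.4·h(state 2) + 0.2·h(state 4) + 0.1·0 + 0.2·h(state 5)
Solving: h(state 2) = 0.6333, h(state 4) = 0.6333, h(state 5) = 0.6000.
Starting from state 5, the probability is 0.6000.

0.6000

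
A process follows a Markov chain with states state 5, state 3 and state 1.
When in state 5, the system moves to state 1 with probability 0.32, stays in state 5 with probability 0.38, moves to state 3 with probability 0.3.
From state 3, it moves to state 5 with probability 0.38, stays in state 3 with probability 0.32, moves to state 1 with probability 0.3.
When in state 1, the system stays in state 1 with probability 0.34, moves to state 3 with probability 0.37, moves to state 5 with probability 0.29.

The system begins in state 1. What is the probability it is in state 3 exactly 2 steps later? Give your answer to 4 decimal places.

Sum over the intermediate state after 1 step:
P = P(state 1→state 5)·P(state 5→state 3) + P(state 1→state 3)·P(state 3→state 3) + P(state 1→state 1)·P(state 1→state 3)
  = 0.29×0.3 + 0.37×0.32 + 0.34×0.37
  = 0.0870 + 0.1184 + 0.1258 = 0.3312

0.3312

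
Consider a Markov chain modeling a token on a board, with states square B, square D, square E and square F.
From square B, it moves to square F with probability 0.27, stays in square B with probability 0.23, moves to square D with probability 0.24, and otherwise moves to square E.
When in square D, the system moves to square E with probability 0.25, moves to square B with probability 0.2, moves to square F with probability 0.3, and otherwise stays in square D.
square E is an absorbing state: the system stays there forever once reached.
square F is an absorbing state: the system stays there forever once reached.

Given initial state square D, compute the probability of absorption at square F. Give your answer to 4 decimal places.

0.5382

Let h(s) be the probability of absorption at square F starting from transient state s. Then h(square F) = 1 and h(square E) = 0. By first-step analysis:
h(square B) = 0.23·h(square B) + 0.24·h(square D) + 0.26·0 + 0.27·1
h(square D) = 0.2·h(square B) + 0.25·h(square D) + 0.25·0 + 0.3·1
Solving: h(square B) = 0.5184, h(square D) = 0.5382.
Starting from square D, the probability is 0.5382.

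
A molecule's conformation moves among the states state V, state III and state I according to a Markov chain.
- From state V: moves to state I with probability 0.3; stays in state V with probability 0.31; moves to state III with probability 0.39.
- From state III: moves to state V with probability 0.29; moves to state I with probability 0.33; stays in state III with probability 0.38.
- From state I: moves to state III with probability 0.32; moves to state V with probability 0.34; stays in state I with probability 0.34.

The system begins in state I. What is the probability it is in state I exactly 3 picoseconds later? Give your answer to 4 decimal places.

0.3238

Propagate the distribution vector 3 picoseconds from state I.
After 0 picoseconds: (0.0000, 0.0000, 1.0000)
After 1 picosecond: (0.3400, 0.3200, 0.3400)
After 2 picoseconds: (0.3138, 0.3630, 0.3232)
After 3 picoseconds: (0.3124, 0.3637, 0.3238)
P(in state I after 3 picoseconds) = 0.3238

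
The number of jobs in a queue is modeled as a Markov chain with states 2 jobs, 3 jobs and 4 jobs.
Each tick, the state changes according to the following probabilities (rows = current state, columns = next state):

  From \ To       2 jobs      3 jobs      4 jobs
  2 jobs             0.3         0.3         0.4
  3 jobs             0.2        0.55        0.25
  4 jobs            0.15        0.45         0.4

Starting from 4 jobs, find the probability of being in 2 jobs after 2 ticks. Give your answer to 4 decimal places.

Sum over the intermediate state after 1 tick:
P = P(4 jobs→2 jobs)·P(2 jobs→2 jobs) + P(4 jobs→3 jobs)·P(3 jobs→2 jobs) + P(4 jobs→4 jobs)·P(4 jobs→2 jobs)
  = 0.15×0.3 + 0.45×0.2 + 0.4×0.15
  = 0.0450 + 0.0900 + 0.0600 = 0.1950

0.1950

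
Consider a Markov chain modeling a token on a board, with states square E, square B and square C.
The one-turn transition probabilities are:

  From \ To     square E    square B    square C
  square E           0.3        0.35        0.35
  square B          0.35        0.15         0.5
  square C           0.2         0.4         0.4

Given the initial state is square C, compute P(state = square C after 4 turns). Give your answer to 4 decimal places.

0.4178

Propagate the distribution vector 4 turns from square C.
After 0 turns: (0.0000, 0.0000, 1.0000)
After 1 turn: (0.2000, 0.4000, 0.4000)
After 2 turns: (0.2800, 0.2900, 0.4300)
After 3 turns: (0.2715, 0.3135, 0.4150)
After 4 turns: (0.2742, 0.3081, 0.4178)
P(in square C after 4 turns) = 0.4178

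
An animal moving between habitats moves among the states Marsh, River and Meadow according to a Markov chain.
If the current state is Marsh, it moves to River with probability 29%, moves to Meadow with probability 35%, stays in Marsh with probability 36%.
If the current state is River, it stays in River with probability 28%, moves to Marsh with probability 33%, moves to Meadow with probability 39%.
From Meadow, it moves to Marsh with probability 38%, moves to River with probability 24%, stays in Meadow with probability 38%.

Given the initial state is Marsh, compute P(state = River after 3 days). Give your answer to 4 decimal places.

Propagate the distribution vector 3 days from Marsh.
After 0 days: (1.0000, 0.0000, 0.0000)
After 1 day: (0.3600, 0.2900, 0.3500)
After 2 days: (0.3583, 0.2696, 0.3721)
After 3 days: (0.3594, 0.2687, 0.3719)
P(in River after 3 days) = 0.2687

0.2687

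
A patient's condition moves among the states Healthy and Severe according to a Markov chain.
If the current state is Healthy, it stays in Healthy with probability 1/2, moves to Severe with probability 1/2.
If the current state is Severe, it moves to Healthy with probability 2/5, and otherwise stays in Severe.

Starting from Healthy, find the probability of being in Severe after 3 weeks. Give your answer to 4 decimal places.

Propagate the distribution vector 3 weeks from Healthy.
After 0 weeks: (1.0000, 0.0000)
After 1 week: (0.5000, 0.5000)
After 2 weeks: (0.4500, 0.5500)
After 3 weeks: (0.4450, 0.5550)
P(in Severe after 3 weeks) = 0.5550

0.5550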